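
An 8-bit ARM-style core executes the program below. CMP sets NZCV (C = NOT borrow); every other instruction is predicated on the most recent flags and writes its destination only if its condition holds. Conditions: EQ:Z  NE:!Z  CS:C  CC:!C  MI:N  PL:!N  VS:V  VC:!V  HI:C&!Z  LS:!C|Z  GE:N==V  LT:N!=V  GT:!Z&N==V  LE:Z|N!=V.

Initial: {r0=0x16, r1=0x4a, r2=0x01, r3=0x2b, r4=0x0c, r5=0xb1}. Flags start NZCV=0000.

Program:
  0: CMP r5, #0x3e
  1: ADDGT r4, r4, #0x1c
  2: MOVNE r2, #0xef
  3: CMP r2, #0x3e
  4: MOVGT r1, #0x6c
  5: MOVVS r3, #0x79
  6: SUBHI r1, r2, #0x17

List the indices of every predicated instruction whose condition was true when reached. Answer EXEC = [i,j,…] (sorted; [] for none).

EXEC = [2,6]

[0] flags=0011 → (cmp)
[1] flags=0011 GT?F → skip
[2] flags=0011 NE?T → r2=0xef
[3] flags=1010 → (cmp)
[4] flags=1010 GT?F → skip
[5] flags=1010 VS?F → skip
[6] flags=1010 HI?T → r1=0xd8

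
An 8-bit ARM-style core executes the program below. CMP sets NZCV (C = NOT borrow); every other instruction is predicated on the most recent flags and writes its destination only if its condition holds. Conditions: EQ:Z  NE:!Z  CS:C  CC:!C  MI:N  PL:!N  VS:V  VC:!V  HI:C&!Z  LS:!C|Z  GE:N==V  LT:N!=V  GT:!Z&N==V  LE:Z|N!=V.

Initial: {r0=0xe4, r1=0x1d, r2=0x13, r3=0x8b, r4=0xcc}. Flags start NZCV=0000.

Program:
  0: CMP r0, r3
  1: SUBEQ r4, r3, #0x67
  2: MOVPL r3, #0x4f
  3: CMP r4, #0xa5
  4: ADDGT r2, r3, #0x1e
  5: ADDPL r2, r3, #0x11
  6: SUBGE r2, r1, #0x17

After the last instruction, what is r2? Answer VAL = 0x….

0: ✓ CMP  NZCV=0010
1: · SUBEQ
2: ✓ MOVPL  r3←0x4f
3: ✓ CMP  NZCV=0010
4: ✓ ADDGT  r2←0x6d
5: ✓ ADDPL  r2←0x60
6: ✓ SUBGE  r2←0x06

VAL = 0x06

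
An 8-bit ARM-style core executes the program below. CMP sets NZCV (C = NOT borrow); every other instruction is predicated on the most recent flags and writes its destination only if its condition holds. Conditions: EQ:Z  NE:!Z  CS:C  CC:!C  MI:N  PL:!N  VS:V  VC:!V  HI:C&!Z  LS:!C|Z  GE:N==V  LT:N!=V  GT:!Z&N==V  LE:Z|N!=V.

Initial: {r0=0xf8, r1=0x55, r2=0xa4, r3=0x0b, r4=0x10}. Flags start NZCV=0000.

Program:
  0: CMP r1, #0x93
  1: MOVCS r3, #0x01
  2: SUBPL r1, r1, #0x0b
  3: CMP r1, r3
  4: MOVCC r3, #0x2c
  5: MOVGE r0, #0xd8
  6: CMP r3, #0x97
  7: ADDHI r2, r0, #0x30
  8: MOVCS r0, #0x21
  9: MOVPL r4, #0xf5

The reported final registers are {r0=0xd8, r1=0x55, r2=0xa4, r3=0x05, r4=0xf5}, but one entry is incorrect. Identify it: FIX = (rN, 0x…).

FIX = (r3, 0x0b)

0: ✓ CMP  NZCV=1001
1: · MOVCS
2: · SUBPL
3: ✓ CMP  NZCV=0010
4: · MOVCC
5: ✓ MOVGE  r0←0xd8
6: ✓ CMP  NZCV=0000
7: · ADDHI
8: · MOVCS
9: ✓ MOVPL  r4←0xf5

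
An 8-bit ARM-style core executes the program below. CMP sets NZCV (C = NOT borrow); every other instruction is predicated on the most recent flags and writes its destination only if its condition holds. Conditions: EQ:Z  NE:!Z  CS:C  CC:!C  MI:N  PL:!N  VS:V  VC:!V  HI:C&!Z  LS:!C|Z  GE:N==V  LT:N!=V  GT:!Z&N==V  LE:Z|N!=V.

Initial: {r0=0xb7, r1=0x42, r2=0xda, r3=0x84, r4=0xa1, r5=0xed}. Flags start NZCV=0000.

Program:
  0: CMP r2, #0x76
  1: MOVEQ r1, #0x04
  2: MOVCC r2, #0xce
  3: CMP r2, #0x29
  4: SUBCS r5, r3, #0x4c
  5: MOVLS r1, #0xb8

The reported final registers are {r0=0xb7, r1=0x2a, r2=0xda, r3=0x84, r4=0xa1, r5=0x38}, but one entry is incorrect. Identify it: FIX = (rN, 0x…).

0: ✓ CMP  NZCV=0011
1: · MOVEQ
2: · MOVCC
3: ✓ CMP  NZCV=1010
4: ✓ SUBCS  r5←0x38
5: · MOVLS

FIX = (r1, 0x42)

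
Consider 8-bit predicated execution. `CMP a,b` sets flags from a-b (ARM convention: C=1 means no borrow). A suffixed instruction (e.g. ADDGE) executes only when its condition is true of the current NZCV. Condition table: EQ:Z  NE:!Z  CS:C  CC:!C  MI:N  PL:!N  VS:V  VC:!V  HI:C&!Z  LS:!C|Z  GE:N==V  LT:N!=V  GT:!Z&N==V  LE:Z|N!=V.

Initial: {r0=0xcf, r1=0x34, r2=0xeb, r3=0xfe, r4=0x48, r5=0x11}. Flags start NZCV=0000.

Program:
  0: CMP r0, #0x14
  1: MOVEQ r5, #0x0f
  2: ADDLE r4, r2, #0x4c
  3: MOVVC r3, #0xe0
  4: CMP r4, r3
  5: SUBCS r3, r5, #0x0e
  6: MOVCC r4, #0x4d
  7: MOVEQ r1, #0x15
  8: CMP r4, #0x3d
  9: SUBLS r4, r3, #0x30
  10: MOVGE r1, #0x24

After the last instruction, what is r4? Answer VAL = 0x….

VAL = 0x4d

[0] flags=1010 → (cmp)
[1] flags=1010 EQ?F → skip
[2] flags=1010 LE?T → r4=0x37
[3] flags=1010 VC?T → r3=0xe0
[4] flags=0000 → (cmp)
[5] flags=0000 CS?F → skip
[6] flags=0000 CC?T → r4=0x4d
[7] flags=0000 EQ?F → skip
[8] flags=0010 → (cmp)
[9] flags=0010 LS?F → skip
[10] flags=0010 GE?T → r1=0x24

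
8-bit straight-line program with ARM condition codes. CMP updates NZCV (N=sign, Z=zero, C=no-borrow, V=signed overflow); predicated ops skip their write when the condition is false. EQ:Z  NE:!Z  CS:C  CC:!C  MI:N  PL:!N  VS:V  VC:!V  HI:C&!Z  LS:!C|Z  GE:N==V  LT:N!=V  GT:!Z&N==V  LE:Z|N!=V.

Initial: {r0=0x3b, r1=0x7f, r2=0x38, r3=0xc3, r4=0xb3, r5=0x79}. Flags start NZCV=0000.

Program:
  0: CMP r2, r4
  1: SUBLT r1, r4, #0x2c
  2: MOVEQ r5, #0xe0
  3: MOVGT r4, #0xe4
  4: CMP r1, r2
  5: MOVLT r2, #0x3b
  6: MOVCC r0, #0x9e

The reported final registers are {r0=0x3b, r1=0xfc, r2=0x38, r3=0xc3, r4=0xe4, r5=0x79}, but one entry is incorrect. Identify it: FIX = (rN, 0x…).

[0] flags=1001 → (cmp)
[1] flags=1001 LT?F → skip
[2] flags=1001 EQ?F → skip
[3] flags=1001 GT?T → r4=0xe4
[4] flags=0010 → (cmp)
[5] flags=0010 LT?F → skip
[6] flags=0010 CC?F → skip

FIX = (r1, 0x7f)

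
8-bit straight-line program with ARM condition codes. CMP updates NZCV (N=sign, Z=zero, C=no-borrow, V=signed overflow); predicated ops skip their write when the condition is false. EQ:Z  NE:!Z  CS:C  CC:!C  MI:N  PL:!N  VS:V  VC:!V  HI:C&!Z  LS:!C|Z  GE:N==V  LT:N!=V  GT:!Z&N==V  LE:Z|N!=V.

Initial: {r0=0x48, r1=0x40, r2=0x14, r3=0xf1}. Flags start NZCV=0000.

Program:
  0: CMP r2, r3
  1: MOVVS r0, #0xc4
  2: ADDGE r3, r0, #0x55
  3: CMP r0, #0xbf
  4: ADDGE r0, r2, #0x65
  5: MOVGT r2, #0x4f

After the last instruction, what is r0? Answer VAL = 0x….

[0] flags=0000 → (cmp)
[1] flags=0000 VS?F → skip
[2] flags=0000 GE?T → r3=0x9d
[3] flags=1001 → (cmp)
[4] flags=1001 GE?T → r0=0x79
[5] flags=1001 GT?T → r2=0x4f

VAL = 0x79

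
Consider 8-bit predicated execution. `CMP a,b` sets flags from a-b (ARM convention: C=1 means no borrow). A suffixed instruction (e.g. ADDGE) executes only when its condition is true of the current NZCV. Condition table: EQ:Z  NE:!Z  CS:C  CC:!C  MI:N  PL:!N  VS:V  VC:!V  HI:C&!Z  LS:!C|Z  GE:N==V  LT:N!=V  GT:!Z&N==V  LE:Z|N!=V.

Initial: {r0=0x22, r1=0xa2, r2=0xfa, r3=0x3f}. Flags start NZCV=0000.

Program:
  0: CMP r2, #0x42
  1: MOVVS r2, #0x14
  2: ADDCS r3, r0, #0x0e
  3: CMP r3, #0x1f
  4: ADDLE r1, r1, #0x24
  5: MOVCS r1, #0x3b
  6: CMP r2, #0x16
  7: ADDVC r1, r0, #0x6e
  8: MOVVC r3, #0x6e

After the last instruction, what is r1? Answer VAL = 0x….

0: ✓ CMP  NZCV=1010
1: · MOVVS
2: ✓ ADDCS  r3←0x30
3: ✓ CMP  NZCV=0010
4: · ADDLE
5: ✓ MOVCS  r1←0x3b
6: ✓ CMP  NZCV=1010
7: ✓ ADDVC  r1←0x90
8: ✓ MOVVC  r3←0x6e

VAL = 0x90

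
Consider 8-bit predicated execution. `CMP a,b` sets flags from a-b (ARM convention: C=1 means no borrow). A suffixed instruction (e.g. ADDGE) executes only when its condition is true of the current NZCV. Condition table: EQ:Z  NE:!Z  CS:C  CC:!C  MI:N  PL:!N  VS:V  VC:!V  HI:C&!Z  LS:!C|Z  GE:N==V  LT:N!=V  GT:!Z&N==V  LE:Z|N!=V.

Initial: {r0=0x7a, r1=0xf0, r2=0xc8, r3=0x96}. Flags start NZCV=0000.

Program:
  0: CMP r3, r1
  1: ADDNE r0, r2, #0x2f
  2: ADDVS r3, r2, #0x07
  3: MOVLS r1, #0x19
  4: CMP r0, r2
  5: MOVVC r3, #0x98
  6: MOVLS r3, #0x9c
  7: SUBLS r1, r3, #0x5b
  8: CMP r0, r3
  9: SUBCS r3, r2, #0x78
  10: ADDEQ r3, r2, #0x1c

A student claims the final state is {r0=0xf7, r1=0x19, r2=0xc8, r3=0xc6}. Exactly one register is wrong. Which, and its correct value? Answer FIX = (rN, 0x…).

FIX = (r3, 0x50)

[0] flags=1000 → (cmp)
[1] flags=1000 NE?T → r0=0xf7
[2] flags=1000 VS?F → skip
[3] flags=1000 LS?T → r1=0x19
[4] flags=0010 → (cmp)
[5] flags=0010 VC?T → r3=0x98
[6] flags=0010 LS?F → skip
[7] flags=0010 LS?F → skip
[8] flags=0010 → (cmp)
[9] flags=0010 CS?T → r3=0x50
[10] flags=0010 EQ?F → skip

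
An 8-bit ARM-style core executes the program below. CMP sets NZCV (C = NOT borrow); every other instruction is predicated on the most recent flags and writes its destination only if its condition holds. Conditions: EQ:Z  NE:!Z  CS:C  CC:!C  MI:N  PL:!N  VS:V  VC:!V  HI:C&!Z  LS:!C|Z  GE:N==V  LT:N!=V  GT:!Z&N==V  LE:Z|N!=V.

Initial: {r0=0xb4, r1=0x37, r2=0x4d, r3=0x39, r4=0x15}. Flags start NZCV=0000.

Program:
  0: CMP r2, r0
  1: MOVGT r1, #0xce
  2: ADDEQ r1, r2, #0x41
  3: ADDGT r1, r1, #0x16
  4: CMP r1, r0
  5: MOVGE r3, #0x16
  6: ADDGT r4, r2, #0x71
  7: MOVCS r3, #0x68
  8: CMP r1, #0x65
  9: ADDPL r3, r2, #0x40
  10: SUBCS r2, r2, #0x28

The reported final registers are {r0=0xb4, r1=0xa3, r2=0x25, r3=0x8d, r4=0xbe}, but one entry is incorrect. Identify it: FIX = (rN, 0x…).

FIX = (r1, 0xe4)

0: ✓ CMP  NZCV=1001
1: ✓ MOVGT  r1←0xce
2: · ADDEQ
3: ✓ ADDGT  r1←0xe4
4: ✓ CMP  NZCV=0010
5: ✓ MOVGE  r3←0x16
6: ✓ ADDGT  r4←0xbe
7: ✓ MOVCS  r3←0x68
8: ✓ CMP  NZCV=0011
9: ✓ ADDPL  r3←0x8d
10: ✓ SUBCS  r2←0x25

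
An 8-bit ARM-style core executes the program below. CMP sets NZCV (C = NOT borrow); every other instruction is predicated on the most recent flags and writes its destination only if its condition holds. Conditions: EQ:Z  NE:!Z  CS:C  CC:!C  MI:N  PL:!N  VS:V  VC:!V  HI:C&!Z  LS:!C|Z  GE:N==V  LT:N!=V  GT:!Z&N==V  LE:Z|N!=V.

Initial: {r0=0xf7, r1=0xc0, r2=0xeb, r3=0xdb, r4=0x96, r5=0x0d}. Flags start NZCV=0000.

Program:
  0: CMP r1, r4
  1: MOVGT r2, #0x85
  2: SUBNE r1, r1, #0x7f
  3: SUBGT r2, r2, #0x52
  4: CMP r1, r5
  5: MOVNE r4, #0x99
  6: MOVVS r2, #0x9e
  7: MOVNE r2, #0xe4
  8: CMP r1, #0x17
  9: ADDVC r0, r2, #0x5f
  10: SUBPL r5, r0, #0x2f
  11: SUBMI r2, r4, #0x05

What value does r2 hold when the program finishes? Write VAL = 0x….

VAL = 0xe4

0: ✓ CMP  NZCV=0010
1: ✓ MOVGT  r2←0x85
2: ✓ SUBNE  r1←0x41
3: ✓ SUBGT  r2←0x33
4: ✓ CMP  NZCV=0010
5: ✓ MOVNE  r4←0x99
6: · MOVVS
7: ✓ MOVNE  r2←0xe4
8: ✓ CMP  NZCV=0010
9: ✓ ADDVC  r0←0x43
10: ✓ SUBPL  r5←0x14
11: · SUBMI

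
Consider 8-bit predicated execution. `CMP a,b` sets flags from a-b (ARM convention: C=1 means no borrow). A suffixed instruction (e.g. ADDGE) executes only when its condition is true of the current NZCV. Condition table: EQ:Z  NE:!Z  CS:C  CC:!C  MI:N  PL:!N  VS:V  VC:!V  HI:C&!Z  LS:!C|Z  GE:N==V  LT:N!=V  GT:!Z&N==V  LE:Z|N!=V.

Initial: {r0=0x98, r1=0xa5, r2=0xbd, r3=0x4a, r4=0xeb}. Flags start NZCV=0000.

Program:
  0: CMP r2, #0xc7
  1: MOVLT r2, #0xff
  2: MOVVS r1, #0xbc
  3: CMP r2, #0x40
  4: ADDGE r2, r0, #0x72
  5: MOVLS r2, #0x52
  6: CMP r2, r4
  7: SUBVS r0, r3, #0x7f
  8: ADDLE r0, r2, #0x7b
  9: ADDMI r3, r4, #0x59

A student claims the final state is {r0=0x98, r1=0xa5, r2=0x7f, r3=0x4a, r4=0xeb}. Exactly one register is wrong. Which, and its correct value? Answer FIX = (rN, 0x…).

FIX = (r2, 0xff)

[0] flags=1000 → (cmp)
[1] flags=1000 LT?T → r2=0xff
[2] flags=1000 VS?F → skip
[3] flags=1010 → (cmp)
[4] flags=1010 GE?F → skip
[5] flags=1010 LS?F → skip
[6] flags=0010 → (cmp)
[7] flags=0010 VS?F → skip
[8] flags=0010 LE?F → skip
[9] flags=0010 MI?F → skip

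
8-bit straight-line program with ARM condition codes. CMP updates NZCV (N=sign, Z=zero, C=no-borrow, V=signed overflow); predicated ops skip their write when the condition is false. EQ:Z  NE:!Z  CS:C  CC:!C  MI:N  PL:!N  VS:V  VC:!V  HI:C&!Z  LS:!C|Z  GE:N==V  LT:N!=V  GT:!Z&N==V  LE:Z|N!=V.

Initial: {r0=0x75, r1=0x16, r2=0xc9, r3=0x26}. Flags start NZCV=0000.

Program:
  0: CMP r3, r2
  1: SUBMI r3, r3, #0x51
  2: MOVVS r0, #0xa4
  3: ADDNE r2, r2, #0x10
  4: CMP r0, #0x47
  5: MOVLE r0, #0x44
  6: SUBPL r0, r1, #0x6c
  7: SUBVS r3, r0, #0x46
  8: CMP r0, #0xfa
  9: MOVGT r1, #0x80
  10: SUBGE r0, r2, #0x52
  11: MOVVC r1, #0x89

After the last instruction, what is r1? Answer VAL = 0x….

VAL = 0x89

0: ✓ CMP  NZCV=0000
1: · SUBMI
2: · MOVVS
3: ✓ ADDNE  r2←0xd9
4: ✓ CMP  NZCV=0010
5: · MOVLE
6: ✓ SUBPL  r0←0xaa
7: · SUBVS
8: ✓ CMP  NZCV=1000
9: · MOVGT
10: · SUBGE
11: ✓ MOVVC  r1←0x89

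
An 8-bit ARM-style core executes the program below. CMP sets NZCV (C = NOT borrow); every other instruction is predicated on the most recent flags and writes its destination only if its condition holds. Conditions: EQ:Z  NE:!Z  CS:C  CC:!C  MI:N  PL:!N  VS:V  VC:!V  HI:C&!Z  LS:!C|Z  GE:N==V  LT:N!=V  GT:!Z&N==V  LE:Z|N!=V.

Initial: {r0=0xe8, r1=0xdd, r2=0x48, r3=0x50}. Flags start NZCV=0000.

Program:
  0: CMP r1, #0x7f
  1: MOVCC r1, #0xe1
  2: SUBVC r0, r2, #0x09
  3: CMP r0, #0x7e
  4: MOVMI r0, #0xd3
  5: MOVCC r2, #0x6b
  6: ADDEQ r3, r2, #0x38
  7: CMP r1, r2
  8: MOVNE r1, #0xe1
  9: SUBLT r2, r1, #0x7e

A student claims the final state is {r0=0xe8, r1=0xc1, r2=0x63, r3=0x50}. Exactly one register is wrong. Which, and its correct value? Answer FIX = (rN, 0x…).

[0] flags=0011 → (cmp)
[1] flags=0011 CC?F → skip
[2] flags=0011 VC?F → skip
[3] flags=0011 → (cmp)
[4] flags=0011 MI?F → skip
[5] flags=0011 CC?F → skip
[6] flags=0011 EQ?F → skip
[7] flags=1010 → (cmp)
[8] flags=1010 NE?T → r1=0xe1
[9] flags=1010 LT?T → r2=0x63

FIX = (r1, 0xe1)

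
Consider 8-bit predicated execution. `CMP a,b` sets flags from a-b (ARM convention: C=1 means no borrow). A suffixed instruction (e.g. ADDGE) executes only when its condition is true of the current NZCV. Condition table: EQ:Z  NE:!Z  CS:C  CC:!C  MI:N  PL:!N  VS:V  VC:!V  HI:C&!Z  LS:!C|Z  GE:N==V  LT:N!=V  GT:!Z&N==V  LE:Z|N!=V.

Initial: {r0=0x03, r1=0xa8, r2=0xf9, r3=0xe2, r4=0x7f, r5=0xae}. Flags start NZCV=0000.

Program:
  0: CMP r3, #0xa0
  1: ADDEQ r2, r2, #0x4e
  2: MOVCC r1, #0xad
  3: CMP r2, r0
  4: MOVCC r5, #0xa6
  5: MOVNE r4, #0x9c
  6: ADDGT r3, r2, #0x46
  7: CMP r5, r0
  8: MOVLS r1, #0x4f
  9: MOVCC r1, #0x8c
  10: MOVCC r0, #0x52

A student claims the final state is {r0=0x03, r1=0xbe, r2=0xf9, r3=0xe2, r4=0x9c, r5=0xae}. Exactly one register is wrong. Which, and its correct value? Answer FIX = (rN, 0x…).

FIX = (r1, 0xa8)

[0] flags=0010 → (cmp)
[1] flags=0010 EQ?F → skip
[2] flags=0010 CC?F → skip
[3] flags=1010 → (cmp)
[4] flags=1010 CC?F → skip
[5] flags=1010 NE?T → r4=0x9c
[6] flags=1010 GT?F → skip
[7] flags=1010 → (cmp)
[8] flags=1010 LS?F → skip
[9] flags=1010 CC?F → skip
[10] flags=1010 CC?F → skip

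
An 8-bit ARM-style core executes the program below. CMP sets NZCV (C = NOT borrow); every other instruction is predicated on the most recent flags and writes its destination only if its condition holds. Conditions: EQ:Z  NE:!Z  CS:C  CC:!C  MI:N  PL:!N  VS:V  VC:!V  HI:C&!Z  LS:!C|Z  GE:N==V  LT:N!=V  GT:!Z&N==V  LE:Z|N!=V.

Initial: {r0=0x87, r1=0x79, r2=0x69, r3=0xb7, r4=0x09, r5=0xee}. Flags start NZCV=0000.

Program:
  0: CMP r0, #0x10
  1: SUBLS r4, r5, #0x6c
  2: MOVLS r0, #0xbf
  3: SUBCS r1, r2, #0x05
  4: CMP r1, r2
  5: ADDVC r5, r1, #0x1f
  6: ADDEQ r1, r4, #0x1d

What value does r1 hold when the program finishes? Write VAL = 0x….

0: ✓ CMP  NZCV=0011
1: · SUBLS
2: · MOVLS
3: ✓ SUBCS  r1←0x64
4: ✓ CMP  NZCV=1000
5: ✓ ADDVC  r5←0x83
6: · ADDEQ

VAL = 0x64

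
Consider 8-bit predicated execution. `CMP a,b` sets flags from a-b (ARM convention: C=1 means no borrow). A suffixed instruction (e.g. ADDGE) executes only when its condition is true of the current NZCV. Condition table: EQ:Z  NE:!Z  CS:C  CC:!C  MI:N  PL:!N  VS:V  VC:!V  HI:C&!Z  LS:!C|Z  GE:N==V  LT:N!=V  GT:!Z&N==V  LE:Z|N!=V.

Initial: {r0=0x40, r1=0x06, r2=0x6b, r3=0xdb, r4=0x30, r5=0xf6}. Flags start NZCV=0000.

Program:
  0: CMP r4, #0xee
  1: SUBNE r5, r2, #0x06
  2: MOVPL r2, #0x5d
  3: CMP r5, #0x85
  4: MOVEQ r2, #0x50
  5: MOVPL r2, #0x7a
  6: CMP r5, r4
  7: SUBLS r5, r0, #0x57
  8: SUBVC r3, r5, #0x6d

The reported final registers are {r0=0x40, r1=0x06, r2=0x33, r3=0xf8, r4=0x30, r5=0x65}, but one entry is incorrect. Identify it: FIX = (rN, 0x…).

0: ✓ CMP  NZCV=0000
1: ✓ SUBNE  r5←0x65
2: ✓ MOVPL  r2←0x5d
3: ✓ CMP  NZCV=1001
4: · MOVEQ
5: · MOVPL
6: ✓ CMP  NZCV=0010
7: · SUBLS
8: ✓ SUBVC  r3←0xf8

FIX = (r2, 0x5d)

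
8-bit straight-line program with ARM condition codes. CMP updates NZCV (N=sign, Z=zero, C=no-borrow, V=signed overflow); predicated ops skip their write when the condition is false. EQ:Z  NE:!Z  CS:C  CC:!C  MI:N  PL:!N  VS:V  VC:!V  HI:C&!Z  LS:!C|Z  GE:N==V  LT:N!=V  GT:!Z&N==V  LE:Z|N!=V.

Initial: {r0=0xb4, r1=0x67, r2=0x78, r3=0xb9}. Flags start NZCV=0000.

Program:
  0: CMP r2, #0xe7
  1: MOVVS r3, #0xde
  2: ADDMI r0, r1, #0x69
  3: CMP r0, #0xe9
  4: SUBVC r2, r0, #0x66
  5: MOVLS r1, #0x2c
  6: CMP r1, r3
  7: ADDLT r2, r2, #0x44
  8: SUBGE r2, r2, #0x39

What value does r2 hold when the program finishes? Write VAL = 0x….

[0] flags=1001 → (cmp)
[1] flags=1001 VS?T → r3=0xde
[2] flags=1001 MI?T → r0=0xd0
[3] flags=1000 → (cmp)
[4] flags=1000 VC?T → r2=0x6a
[5] flags=1000 LS?T → r1=0x2c
[6] flags=0000 → (cmp)
[7] flags=0000 LT?F → skip
[8] flags=0000 GE?T → r2=0x31

VAL = 0x31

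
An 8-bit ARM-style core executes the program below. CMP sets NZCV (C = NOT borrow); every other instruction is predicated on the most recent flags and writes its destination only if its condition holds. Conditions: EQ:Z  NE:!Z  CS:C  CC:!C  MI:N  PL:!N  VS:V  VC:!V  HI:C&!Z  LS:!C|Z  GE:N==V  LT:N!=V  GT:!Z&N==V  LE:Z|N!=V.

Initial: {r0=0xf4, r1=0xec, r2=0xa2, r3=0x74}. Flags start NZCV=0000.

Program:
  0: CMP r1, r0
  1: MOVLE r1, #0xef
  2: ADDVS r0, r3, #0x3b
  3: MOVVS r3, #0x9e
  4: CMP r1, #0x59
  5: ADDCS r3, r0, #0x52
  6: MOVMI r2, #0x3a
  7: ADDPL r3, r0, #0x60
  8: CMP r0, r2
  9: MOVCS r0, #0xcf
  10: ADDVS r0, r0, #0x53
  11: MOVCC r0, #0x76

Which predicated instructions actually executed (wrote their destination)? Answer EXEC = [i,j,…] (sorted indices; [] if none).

EXEC = [1,5,6,9]

[0] flags=1000 → (cmp)
[1] flags=1000 LE?T → r1=0xef
[2] flags=1000 VS?F → skip
[3] flags=1000 VS?F → skip
[4] flags=1010 → (cmp)
[5] flags=1010 CS?T → r3=0x46
[6] flags=1010 MI?T → r2=0x3a
[7] flags=1010 PL?F → skip
[8] flags=1010 → (cmp)
[9] flags=1010 CS?T → r0=0xcf
[10] flags=1010 VS?F → skip
[11] flags=1010 CC?F → skip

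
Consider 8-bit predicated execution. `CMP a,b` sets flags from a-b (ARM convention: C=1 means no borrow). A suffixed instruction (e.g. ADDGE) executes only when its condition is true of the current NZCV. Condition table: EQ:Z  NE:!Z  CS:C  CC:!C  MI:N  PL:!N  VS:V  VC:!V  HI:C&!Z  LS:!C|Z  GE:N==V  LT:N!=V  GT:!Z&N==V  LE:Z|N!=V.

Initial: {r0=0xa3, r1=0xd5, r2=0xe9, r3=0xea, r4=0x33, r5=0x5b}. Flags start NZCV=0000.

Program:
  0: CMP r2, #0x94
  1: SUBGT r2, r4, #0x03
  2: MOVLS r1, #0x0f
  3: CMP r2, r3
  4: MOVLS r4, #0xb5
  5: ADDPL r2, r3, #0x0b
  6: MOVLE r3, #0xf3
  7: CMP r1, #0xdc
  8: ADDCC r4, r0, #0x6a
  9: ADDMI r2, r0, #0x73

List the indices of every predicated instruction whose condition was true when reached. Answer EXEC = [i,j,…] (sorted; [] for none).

EXEC = [1,4,5,8,9]

0: ✓ CMP  NZCV=0010
1: ✓ SUBGT  r2←0x30
2: · MOVLS
3: ✓ CMP  NZCV=0000
4: ✓ MOVLS  r4←0xb5
5: ✓ ADDPL  r2←0xf5
6: · MOVLE
7: ✓ CMP  NZCV=1000
8: ✓ ADDCC  r4←0x0d
9: ✓ ADDMI  r2←0x16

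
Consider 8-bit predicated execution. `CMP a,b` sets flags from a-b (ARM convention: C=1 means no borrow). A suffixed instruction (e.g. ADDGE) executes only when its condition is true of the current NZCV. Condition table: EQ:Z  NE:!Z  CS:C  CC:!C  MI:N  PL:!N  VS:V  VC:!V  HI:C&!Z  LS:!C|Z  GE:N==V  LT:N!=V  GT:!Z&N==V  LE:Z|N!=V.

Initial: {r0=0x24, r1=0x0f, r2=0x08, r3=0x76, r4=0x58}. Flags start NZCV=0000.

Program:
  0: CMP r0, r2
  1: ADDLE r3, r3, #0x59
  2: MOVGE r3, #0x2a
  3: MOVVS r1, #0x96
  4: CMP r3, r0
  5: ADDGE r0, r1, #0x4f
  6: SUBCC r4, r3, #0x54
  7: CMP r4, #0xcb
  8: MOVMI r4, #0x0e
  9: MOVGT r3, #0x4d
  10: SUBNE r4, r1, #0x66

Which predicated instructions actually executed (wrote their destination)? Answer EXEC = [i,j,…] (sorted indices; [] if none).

EXEC = [2,5,8,9,10]

[0] flags=0010 → (cmp)
[1] flags=0010 LE?F → skip
[2] flags=0010 GE?T → r3=0x2a
[3] flags=0010 VS?F → skip
[4] flags=0010 → (cmp)
[5] flags=0010 GE?T → r0=0x5e
[6] flags=0010 CC?F → skip
[7] flags=1001 → (cmp)
[8] flags=1001 MI?T → r4=0x0e
[9] flags=1001 GT?T → r3=0x4d
[10] flags=1001 NE?T → r4=0xa9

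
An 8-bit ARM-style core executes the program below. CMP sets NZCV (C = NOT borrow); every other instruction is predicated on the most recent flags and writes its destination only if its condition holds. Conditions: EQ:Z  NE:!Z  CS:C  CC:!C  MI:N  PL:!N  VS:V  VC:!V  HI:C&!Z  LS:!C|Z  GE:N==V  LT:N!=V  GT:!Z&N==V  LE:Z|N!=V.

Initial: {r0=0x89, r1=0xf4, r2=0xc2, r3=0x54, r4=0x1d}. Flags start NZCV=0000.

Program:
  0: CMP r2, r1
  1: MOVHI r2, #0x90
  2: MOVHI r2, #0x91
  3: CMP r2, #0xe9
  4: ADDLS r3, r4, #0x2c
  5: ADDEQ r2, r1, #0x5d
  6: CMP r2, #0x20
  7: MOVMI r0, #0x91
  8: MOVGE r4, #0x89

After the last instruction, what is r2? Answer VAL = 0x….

[0] flags=1000 → (cmp)
[1] flags=1000 HI?F → skip
[2] flags=1000 HI?F → skip
[3] flags=1000 → (cmp)
[4] flags=1000 LS?T → r3=0x49
[5] flags=1000 EQ?F → skip
[6] flags=1010 → (cmp)
[7] flags=1010 MI?T → r0=0x91
[8] flags=1010 GE?F → skip

VAL = 0xc2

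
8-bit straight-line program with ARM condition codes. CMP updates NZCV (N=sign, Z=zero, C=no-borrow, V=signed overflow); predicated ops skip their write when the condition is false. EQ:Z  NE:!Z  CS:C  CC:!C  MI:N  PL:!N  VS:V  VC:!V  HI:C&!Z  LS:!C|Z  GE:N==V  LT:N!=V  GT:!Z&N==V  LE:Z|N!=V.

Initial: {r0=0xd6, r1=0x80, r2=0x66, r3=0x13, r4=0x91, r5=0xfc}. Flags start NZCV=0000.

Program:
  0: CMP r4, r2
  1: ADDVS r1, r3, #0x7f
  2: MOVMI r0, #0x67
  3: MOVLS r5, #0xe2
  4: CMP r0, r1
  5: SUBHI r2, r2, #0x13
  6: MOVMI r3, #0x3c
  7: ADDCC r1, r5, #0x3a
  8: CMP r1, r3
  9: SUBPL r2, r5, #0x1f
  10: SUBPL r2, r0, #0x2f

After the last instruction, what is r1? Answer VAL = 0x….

0: ✓ CMP  NZCV=0011
1: ✓ ADDVS  r1←0x92
2: · MOVMI
3: · MOVLS
4: ✓ CMP  NZCV=0010
5: ✓ SUBHI  r2←0x53
6: · MOVMI
7: · ADDCC
8: ✓ CMP  NZCV=0011
9: ✓ SUBPL  r2←0xdd
10: ✓ SUBPL  r2←0xa7

VAL = 0x92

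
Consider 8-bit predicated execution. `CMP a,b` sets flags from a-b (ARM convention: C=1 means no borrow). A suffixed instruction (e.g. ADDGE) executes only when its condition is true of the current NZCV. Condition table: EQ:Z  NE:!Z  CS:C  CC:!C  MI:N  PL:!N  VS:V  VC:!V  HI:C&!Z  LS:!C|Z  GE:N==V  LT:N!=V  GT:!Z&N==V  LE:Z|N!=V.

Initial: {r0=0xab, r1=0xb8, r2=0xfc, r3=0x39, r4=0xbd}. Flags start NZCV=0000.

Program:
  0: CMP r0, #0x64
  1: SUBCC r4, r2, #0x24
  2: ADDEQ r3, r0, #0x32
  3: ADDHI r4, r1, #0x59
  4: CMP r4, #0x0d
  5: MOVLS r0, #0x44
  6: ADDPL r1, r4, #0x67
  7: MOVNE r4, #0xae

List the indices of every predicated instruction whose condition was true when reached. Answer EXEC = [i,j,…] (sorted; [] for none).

EXEC = [3,6,7]

0: ✓ CMP  NZCV=0011
1: · SUBCC
2: · ADDEQ
3: ✓ ADDHI  r4←0x11
4: ✓ CMP  NZCV=0010
5: · MOVLS
6: ✓ ADDPL  r1←0x78
7: ✓ MOVNE  r4←0xae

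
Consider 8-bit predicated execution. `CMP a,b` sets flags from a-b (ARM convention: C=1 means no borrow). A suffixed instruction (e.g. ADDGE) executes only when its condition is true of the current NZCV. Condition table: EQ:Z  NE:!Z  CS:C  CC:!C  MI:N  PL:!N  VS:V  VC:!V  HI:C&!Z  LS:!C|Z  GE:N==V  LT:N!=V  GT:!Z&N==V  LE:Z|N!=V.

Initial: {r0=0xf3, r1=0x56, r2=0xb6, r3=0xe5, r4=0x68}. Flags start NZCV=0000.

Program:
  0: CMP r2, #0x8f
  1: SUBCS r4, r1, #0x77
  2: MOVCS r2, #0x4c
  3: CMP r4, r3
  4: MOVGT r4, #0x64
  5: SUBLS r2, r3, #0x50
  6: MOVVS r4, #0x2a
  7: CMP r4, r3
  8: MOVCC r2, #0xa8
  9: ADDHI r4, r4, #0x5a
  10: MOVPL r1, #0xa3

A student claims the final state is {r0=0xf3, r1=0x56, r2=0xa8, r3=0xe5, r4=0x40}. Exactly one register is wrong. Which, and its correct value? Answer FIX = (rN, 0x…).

[0] flags=0010 → (cmp)
[1] flags=0010 CS?T → r4=0xdf
[2] flags=0010 CS?T → r2=0x4c
[3] flags=1000 → (cmp)
[4] flags=1000 GT?F → skip
[5] flags=1000 LS?T → r2=0x95
[6] flags=1000 VS?F → skip
[7] flags=1000 → (cmp)
[8] flags=1000 CC?T → r2=0xa8
[9] flags=1000 HI?F → skip
[10] flags=1000 PL?F → skip

FIX = (r4, 0xdf)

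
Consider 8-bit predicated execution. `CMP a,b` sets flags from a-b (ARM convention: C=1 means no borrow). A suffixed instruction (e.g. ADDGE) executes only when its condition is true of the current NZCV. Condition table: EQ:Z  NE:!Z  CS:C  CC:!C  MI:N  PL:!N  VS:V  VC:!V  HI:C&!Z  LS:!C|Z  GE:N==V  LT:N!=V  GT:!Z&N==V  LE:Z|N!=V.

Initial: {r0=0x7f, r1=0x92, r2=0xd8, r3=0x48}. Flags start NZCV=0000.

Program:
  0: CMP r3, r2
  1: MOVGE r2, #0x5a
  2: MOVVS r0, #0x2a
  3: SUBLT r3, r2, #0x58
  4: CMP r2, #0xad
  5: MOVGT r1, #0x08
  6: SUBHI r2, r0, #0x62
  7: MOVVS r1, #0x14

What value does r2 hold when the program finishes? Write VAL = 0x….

VAL = 0x5a

0: ✓ CMP  NZCV=0000
1: ✓ MOVGE  r2←0x5a
2: · MOVVS
3: · SUBLT
4: ✓ CMP  NZCV=1001
5: ✓ MOVGT  r1←0x08
6: · SUBHI
7: ✓ MOVVS  r1←0x14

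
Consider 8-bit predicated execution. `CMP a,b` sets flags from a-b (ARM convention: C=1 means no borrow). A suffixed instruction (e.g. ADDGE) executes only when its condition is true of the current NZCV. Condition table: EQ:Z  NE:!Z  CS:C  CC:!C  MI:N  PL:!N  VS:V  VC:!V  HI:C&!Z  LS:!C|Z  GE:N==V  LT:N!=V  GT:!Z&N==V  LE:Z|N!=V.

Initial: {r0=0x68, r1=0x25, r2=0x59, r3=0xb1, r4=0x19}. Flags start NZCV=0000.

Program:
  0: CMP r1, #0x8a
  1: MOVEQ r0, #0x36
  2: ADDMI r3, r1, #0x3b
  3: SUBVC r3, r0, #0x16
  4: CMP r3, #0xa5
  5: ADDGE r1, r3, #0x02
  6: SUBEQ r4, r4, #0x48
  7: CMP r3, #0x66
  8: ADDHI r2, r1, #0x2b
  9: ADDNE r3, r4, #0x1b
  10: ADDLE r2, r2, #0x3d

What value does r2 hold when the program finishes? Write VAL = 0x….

[0] flags=1001 → (cmp)
[1] flags=1001 EQ?F → skip
[2] flags=1001 MI?T → r3=0x60
[3] flags=1001 VC?F → skip
[4] flags=1001 → (cmp)
[5] flags=1001 GE?T → r1=0x62
[6] flags=1001 EQ?F → skip
[7] flags=1000 → (cmp)
[8] flags=1000 HI?F → skip
[9] flags=1000 NE?T → r3=0x34
[10] flags=1000 LE?T → r2=0x96

VAL = 0x96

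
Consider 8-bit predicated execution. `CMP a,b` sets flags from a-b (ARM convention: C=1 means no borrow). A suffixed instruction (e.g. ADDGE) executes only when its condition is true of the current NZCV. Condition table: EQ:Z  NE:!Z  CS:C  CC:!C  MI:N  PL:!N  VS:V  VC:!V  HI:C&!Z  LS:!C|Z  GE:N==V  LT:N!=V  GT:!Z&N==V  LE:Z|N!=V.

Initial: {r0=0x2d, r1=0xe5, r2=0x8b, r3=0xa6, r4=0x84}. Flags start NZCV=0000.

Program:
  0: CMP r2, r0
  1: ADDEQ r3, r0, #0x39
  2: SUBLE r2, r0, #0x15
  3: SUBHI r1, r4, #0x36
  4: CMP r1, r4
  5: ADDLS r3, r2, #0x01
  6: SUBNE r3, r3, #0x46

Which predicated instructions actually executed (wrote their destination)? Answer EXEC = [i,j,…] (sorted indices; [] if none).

[0] flags=0011 → (cmp)
[1] flags=0011 EQ?F → skip
[2] flags=0011 LE?T → r2=0x18
[3] flags=0011 HI?T → r1=0x4e
[4] flags=1001 → (cmp)
[5] flags=1001 LS?T → r3=0x19
[6] flags=1001 NE?T → r3=0xd3

EXEC = [2,3,5,6]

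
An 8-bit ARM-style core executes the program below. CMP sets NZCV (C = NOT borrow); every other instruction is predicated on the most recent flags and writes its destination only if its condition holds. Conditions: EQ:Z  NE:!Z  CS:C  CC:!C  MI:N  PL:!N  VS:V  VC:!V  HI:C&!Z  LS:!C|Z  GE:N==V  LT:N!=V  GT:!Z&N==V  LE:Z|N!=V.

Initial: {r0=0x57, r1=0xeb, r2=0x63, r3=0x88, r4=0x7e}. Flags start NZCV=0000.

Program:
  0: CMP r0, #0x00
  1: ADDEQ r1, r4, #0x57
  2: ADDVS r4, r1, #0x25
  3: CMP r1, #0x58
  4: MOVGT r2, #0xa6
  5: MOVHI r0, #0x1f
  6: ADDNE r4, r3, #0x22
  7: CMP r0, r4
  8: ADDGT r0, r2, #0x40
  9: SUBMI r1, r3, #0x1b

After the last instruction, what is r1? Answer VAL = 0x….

[0] flags=0010 → (cmp)
[1] flags=0010 EQ?F → skip
[2] flags=0010 VS?F → skip
[3] flags=1010 → (cmp)
[4] flags=1010 GT?F → skip
[5] flags=1010 HI?T → r0=0x1f
[6] flags=1010 NE?T → r4=0xaa
[7] flags=0000 → (cmp)
[8] flags=0000 GT?T → r0=0xa3
[9] flags=0000 MI?F → skip

VAL = 0xeb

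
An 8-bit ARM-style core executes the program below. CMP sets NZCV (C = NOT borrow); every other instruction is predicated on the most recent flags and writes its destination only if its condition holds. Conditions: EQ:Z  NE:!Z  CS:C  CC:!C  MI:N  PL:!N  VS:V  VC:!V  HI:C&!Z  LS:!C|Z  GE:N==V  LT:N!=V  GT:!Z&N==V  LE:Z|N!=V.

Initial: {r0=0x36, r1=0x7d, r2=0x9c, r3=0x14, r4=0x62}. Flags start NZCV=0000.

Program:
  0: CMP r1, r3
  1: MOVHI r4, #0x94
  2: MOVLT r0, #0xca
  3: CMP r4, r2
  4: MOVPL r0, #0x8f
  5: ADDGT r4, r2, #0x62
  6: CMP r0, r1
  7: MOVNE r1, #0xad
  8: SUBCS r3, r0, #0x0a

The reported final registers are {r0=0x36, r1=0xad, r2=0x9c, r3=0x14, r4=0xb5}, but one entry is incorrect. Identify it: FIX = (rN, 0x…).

FIX = (r4, 0x94)

0: ✓ CMP  NZCV=0010
1: ✓ MOVHI  r4←0x94
2: · MOVLT
3: ✓ CMP  NZCV=1000
4: · MOVPL
5: · ADDGT
6: ✓ CMP  NZCV=1000
7: ✓ MOVNE  r1←0xad
8: · SUBCS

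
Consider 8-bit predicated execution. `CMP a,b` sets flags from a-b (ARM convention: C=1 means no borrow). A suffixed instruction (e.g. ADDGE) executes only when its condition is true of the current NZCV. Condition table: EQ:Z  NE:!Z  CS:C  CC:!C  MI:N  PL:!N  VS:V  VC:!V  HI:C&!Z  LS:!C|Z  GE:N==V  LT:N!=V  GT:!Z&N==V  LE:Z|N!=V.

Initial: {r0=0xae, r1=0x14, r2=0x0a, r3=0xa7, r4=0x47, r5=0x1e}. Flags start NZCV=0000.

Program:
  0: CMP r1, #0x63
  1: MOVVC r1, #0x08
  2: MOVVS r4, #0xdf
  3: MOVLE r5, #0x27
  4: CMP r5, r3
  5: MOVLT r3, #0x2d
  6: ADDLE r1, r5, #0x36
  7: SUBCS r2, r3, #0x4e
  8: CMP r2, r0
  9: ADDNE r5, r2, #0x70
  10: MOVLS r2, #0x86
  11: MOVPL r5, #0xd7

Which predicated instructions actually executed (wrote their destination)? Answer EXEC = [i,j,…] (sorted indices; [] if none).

[0] flags=1000 → (cmp)
[1] flags=1000 VC?T → r1=0x08
[2] flags=1000 VS?F → skip
[3] flags=1000 LE?T → r5=0x27
[4] flags=1001 → (cmp)
[5] flags=1001 LT?F → skip
[6] flags=1001 LE?F → skip
[7] flags=1001 CS?F → skip
[8] flags=0000 → (cmp)
[9] flags=0000 NE?T → r5=0x7a
[10] flags=0000 LS?T → r2=0x86
[11] flags=0000 PL?T → r5=0xd7

EXEC = [1,3,9,10,11]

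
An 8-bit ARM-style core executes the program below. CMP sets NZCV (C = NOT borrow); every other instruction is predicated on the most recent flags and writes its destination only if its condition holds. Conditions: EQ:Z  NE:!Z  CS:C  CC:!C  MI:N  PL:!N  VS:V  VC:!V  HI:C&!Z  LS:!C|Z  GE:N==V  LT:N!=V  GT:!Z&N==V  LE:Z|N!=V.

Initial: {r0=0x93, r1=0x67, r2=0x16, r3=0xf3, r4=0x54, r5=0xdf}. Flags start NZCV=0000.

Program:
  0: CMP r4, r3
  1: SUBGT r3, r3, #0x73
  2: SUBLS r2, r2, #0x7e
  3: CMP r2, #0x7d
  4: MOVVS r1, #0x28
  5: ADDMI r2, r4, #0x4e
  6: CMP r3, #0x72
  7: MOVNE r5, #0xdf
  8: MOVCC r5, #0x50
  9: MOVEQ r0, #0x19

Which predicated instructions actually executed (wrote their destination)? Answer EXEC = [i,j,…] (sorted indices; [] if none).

EXEC = [1,2,4,7]

[0] flags=0000 → (cmp)
[1] flags=0000 GT?T → r3=0x80
[2] flags=0000 LS?T → r2=0x98
[3] flags=0011 → (cmp)
[4] flags=0011 VS?T → r1=0x28
[5] flags=0011 MI?F → skip
[6] flags=0011 → (cmp)
[7] flags=0011 NE?T → r5=0xdf
[8] flags=0011 CC?F → skip
[9] flags=0011 EQ?F → skip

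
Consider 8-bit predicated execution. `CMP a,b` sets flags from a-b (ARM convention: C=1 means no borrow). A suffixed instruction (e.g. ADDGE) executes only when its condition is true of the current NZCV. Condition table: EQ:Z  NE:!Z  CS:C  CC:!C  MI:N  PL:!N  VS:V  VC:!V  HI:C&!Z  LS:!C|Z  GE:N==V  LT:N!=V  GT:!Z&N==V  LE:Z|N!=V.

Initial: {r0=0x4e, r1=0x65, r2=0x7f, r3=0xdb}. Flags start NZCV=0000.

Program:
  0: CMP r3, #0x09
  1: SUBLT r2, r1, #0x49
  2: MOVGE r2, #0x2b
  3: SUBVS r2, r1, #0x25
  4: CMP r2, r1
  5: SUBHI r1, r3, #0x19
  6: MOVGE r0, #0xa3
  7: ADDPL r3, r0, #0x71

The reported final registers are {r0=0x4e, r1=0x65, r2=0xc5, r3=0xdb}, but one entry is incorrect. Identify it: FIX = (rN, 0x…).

FIX = (r2, 0x1c)

[0] flags=1010 → (cmp)
[1] flags=1010 LT?T → r2=0x1c
[2] flags=1010 GE?F → skip
[3] flags=1010 VS?F → skip
[4] flags=1000 → (cmp)
[5] flags=1000 HI?F → skip
[6] flags=1000 GE?F → skip
[7] flags=1000 PL?F → skip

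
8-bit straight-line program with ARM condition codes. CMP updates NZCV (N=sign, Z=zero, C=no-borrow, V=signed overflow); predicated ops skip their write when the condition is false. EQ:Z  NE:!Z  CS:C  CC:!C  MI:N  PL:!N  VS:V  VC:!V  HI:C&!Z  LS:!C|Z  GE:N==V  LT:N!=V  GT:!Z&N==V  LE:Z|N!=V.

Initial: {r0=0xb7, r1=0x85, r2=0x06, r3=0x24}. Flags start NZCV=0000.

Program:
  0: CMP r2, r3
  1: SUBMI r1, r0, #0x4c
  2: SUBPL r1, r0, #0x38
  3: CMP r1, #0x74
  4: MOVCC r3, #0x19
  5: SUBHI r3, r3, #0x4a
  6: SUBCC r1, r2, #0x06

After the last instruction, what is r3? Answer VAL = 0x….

VAL = 0x19

0: ✓ CMP  NZCV=1000
1: ✓ SUBMI  r1←0x6b
2: · SUBPL
3: ✓ CMP  NZCV=1000
4: ✓ MOVCC  r3←0x19
5: · SUBHI
6: ✓ SUBCC  r1←0x00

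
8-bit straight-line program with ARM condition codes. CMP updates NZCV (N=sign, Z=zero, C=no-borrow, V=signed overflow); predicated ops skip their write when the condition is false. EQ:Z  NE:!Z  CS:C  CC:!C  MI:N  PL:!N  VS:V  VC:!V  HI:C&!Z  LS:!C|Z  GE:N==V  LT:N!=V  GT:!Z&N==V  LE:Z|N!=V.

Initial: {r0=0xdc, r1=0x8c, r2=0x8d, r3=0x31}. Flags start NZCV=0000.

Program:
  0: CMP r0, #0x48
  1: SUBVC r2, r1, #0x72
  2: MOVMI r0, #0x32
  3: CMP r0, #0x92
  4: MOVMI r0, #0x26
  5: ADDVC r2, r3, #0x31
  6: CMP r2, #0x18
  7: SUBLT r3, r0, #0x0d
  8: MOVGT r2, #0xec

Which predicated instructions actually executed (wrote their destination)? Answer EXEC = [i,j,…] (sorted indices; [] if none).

0: ✓ CMP  NZCV=1010
1: ✓ SUBVC  r2←0x1a
2: ✓ MOVMI  r0←0x32
3: ✓ CMP  NZCV=1001
4: ✓ MOVMI  r0←0x26
5: · ADDVC
6: ✓ CMP  NZCV=0010
7: · SUBLT
8: ✓ MOVGT  r2←0xec

EXEC = [1,2,4,8]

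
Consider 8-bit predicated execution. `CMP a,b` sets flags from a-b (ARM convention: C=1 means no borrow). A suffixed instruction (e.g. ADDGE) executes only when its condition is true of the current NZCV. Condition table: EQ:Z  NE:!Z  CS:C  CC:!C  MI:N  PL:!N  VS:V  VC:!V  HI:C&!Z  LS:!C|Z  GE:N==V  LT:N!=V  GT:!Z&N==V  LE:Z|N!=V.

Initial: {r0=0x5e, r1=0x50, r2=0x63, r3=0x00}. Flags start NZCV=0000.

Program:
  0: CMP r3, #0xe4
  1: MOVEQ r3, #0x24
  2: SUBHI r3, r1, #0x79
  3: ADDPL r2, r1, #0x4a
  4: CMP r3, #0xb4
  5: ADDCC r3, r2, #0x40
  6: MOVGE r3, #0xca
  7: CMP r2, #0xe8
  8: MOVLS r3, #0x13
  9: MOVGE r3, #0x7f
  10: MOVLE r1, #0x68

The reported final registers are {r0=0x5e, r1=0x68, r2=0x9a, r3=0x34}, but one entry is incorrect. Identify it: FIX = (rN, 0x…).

FIX = (r3, 0x13)

[0] flags=0000 → (cmp)
[1] flags=0000 EQ?F → skip
[2] flags=0000 HI?F → skip
[3] flags=0000 PL?T → r2=0x9a
[4] flags=0000 → (cmp)
[5] flags=0000 CC?T → r3=0xda
[6] flags=0000 GE?T → r3=0xca
[7] flags=1000 → (cmp)
[8] flags=1000 LS?T → r3=0x13
[9] flags=1000 GE?F → skip
[10] flags=1000 LE?T → r1=0x68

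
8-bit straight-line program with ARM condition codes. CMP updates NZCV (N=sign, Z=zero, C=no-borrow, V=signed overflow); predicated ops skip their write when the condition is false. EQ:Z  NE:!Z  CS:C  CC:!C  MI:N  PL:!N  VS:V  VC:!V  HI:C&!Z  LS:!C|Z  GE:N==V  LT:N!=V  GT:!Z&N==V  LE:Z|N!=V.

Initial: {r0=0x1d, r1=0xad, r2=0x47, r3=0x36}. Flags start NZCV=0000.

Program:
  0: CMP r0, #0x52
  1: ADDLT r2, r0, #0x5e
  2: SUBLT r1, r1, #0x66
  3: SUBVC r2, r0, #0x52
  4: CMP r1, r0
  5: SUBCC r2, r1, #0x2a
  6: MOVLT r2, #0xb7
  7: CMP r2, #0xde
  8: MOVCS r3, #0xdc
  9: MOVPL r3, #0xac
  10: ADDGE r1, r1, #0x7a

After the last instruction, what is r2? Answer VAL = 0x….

VAL = 0xcb

0: ✓ CMP  NZCV=1000
1: ✓ ADDLT  r2←0x7b
2: ✓ SUBLT  r1←0x47
3: ✓ SUBVC  r2←0xcb
4: ✓ CMP  NZCV=0010
5: · SUBCC
6: · MOVLT
7: ✓ CMP  NZCV=1000
8: · MOVCS
9: · MOVPL
10: · ADDGE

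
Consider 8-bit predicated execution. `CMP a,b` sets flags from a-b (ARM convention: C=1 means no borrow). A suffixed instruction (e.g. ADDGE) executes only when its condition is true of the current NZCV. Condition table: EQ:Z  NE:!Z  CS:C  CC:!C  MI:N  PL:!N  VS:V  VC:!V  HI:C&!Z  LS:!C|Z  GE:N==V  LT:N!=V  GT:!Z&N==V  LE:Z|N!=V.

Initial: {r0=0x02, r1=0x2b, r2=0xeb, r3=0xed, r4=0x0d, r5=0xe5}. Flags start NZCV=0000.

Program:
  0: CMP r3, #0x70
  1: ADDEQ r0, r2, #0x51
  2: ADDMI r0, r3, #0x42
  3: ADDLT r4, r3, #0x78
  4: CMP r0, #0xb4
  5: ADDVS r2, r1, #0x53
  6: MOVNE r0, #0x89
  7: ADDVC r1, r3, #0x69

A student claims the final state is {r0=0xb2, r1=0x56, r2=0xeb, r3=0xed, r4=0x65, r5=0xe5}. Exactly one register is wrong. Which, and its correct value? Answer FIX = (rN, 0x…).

FIX = (r0, 0x89)

0: ✓ CMP  NZCV=0011
1: · ADDEQ
2: · ADDMI
3: ✓ ADDLT  r4←0x65
4: ✓ CMP  NZCV=0000
5: · ADDVS
6: ✓ MOVNE  r0←0x89
7: ✓ ADDVC  r1←0x56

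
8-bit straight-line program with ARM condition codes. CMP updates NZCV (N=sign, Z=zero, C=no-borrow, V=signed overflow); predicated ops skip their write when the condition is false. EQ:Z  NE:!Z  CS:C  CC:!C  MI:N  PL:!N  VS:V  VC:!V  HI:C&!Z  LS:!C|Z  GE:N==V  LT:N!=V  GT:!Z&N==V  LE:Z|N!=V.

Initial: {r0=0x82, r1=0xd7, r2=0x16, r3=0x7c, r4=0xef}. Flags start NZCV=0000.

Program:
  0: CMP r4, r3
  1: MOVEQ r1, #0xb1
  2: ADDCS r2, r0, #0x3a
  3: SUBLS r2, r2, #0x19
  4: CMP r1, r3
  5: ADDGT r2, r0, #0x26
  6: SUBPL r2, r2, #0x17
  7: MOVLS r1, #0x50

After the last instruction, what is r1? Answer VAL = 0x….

VAL = 0xd7

0: ✓ CMP  NZCV=0011
1: · MOVEQ
2: ✓ ADDCS  r2←0xbc
3: · SUBLS
4: ✓ CMP  NZCV=0011
5: · ADDGT
6: ✓ SUBPL  r2←0xa5
7: · MOVLS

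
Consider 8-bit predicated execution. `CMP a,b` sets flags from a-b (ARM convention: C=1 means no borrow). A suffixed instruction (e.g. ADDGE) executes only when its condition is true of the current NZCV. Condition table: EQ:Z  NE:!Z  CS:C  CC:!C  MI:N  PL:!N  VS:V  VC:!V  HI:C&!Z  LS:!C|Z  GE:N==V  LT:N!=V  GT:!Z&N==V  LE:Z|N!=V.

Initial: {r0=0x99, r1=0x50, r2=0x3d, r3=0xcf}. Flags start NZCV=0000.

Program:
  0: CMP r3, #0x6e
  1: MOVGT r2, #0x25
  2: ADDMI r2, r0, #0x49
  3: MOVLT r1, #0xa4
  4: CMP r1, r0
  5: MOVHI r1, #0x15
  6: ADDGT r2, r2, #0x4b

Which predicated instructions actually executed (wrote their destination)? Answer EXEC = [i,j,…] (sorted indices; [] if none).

0: ✓ CMP  NZCV=0011
1: · MOVGT
2: · ADDMI
3: ✓ MOVLT  r1←0xa4
4: ✓ CMP  NZCV=0010
5: ✓ MOVHI  r1←0x15
6: ✓ ADDGT  r2←0x88

EXEC = [3,5,6]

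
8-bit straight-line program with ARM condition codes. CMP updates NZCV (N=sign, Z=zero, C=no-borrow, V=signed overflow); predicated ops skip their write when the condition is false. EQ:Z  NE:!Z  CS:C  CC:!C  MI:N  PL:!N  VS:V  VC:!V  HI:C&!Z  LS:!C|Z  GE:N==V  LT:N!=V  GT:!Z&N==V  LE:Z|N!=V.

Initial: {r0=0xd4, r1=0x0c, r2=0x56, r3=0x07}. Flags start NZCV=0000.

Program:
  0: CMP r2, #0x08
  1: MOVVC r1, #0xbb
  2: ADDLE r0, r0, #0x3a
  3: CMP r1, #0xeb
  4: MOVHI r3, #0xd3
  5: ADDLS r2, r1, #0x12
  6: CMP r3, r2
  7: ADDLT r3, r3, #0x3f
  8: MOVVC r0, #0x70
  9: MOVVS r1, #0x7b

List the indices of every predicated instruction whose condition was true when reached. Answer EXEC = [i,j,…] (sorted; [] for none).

EXEC = [1,5,8]

[0] flags=0010 → (cmp)
[1] flags=0010 VC?T → r1=0xbb
[2] flags=0010 LE?F → skip
[3] flags=1000 → (cmp)
[4] flags=1000 HI?F → skip
[5] flags=1000 LS?T → r2=0xcd
[6] flags=0000 → (cmp)
[7] flags=0000 LT?F → skip
[8] flags=0000 VC?T → r0=0x70
[9] flags=0000 VS?F → skip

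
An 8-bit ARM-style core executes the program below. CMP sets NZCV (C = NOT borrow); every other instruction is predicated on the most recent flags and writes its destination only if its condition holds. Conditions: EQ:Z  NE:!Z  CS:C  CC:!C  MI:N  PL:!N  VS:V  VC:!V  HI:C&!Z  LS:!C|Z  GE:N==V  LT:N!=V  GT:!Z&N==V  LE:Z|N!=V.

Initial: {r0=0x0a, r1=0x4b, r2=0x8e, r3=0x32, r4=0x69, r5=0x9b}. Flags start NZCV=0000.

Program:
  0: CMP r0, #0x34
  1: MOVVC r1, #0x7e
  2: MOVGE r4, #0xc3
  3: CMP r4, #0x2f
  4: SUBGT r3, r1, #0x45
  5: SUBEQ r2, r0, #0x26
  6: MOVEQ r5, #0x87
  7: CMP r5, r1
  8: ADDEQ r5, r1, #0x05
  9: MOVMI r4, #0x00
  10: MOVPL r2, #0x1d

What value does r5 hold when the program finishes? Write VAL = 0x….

VAL = 0x9b

[0] flags=1000 → (cmp)
[1] flags=1000 VC?T → r1=0x7e
[2] flags=1000 GE?F → skip
[3] flags=0010 → (cmp)
[4] flags=0010 GT?T → r3=0x39
[5] flags=0010 EQ?F → skip
[6] flags=0010 EQ?F → skip
[7] flags=0011 → (cmp)
[8] flags=0011 EQ?F → skip
[9] flags=0011 MI?F → skip
[10] flags=0011 PL?T → r2=0x1d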